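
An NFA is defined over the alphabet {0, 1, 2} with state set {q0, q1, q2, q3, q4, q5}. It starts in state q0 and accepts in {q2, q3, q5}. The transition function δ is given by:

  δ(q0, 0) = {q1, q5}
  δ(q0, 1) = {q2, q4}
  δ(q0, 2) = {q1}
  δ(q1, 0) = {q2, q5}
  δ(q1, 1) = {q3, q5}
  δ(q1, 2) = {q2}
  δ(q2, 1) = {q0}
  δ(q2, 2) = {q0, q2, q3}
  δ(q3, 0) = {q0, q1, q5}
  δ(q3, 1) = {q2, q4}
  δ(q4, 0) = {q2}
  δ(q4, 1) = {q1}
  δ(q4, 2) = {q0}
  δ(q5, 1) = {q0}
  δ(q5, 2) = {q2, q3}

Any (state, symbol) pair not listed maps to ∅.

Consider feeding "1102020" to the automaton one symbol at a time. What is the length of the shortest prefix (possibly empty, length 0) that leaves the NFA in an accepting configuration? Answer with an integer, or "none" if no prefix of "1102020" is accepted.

1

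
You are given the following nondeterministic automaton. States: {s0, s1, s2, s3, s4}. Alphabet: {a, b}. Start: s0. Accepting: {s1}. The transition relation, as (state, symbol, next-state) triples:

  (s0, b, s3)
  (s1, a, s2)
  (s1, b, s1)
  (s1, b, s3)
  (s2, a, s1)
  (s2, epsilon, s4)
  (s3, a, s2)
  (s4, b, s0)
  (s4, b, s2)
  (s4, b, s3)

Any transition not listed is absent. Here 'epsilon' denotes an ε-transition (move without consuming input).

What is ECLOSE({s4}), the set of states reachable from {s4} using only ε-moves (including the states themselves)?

Begin with {s4}.
No ε-moves leave this set, so the closure equals the set itself.

{s4}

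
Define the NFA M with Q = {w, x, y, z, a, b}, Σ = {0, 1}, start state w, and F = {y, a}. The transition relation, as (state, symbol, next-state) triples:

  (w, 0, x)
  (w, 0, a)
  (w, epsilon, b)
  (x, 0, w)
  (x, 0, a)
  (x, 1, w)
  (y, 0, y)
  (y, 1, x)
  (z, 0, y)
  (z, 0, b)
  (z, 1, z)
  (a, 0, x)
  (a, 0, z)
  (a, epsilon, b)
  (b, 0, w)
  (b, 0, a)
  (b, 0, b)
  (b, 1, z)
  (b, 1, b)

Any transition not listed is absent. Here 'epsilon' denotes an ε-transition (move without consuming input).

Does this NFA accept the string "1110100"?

Start: ε-closure({w}) = {w, b}.
Read '1': w→∅, b→{z, b}; now {z, b}.
Read '1': z→{z}, b→{z, b}; now {z, b}.
Read '1': z→{z}, b→{z, b}; now {z, b}.
Read '0': z→{y, b}, b→{w, a, b}; now {w, y, a, b}.
Read '1': w→∅, y→{x}, a→∅, b→{z, b}; now {x, z, b}.
Read '0': x→{w, a}, z→{y, b}, b→{w, a, b}; now {w, y, a, b}.
Read '0': w→{x, a}, y→{y}, a→{x, z}, b→{w, a, b}; now {w, x, y, z, a, b}.
The final set {w, x, y, z, a, b} contains the accepting states y, a.

Yes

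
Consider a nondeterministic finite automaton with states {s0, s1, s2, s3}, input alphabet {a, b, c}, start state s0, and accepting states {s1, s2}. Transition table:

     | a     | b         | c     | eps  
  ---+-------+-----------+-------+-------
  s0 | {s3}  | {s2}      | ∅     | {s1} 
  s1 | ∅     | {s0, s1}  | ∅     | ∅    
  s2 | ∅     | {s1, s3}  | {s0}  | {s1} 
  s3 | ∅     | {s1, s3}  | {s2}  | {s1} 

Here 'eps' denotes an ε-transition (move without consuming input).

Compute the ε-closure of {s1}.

Begin with {s1}.
No ε-moves leave this set, so the closure equals the set itself.

{s1}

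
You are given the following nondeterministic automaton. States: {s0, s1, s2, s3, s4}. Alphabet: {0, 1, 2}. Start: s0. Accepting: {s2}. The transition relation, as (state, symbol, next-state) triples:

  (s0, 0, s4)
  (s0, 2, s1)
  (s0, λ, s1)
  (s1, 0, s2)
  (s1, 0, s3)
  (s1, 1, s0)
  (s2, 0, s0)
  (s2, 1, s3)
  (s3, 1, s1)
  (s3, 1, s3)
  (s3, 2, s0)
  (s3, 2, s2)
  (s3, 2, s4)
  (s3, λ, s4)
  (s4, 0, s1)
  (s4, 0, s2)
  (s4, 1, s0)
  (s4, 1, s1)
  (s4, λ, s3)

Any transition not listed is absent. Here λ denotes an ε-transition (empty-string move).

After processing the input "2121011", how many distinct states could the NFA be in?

Start: ε-closure({s0}) = {s0, s1}.
Read '2': {s0, s1} → {s1}.
Read '1': {s1} → {s0, s1}.
Read '2': {s0, s1} → {s1}.
Read '1': {s1} → {s0, s1}.
Read '0': {s0, s1} → {s2, s3, s4}.
Read '1': {s2, s3, s4} → {s0, s1, s3, s4}.
Read '1': {s0, s1, s3, s4} → {s0, s1, s3, s4}.
That set has 4 states.

4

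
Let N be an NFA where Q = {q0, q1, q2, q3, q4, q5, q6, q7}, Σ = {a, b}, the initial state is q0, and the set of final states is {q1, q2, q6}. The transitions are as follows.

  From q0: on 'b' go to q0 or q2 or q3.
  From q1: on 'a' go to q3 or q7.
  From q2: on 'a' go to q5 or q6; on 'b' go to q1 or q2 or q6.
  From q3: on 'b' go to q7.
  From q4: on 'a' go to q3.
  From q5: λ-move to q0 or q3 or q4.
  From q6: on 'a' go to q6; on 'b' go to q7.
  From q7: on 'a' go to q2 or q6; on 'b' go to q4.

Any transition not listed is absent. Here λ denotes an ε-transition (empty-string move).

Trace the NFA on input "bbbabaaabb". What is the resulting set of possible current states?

Start in {q0}.
Read 'b': q0→{q0, q2, q3}; now {q0, q2, q3}.
Read 'b': q0→{q0, q2, q3}, q2→{q1, q2, q6}, q3→{q7}; now {q0, q1, q2, q3, q6, q7}.
Read 'b': q0→{q0, q2, q3}, q1→∅, q2→{q1, q2, q6}, q3→{q7}, q6→{q7}, q7→{q4}; now {q0, q1, q2, q3, q4, q6, q7}.
Read 'a': q0→∅, q1→{q3, q7}, q2→{q5, q6}, q3→∅, q4→{q3}, q6→{q6}, q7→{q2, q6}; union {q2, q3, q5, q6, q7}; ε-closure = {q0, q2, q3, q4, q5, q6, q7}.
Read 'b': q0→{q0, q2, q3}, q2→{q1, q2, q6}, q3→{q7}, q4→∅, q5→∅, q6→{q7}, q7→{q4}; now {q0, q1, q2, q3, q4, q6, q7}.
Read 'a': q0→∅, q1→{q3, q7}, q2→{q5, q6}, q3→∅, q4→{q3}, q6→{q6}, q7→{q2, q6}; union {q2, q3, q5, q6, q7}; ε-closure = {q0, q2, q3, q4, q5, q6, q7}.
Read 'a': q0→∅, q2→{q5, q6}, q3→∅, q4→{q3}, q5→∅, q6→{q6}, q7→{q2, q6}; union {q2, q3, q5, q6}; ε-closure = {q0, q2, q3, q4, q5, q6}.
Read 'a': q0→∅, q2→{q5, q6}, q3→∅, q4→{q3}, q5→∅, q6→{q6}; union {q3, q5, q6}; ε-closure = {q0, q3, q4, q5, q6}.
Read 'b': q0→{q0, q2, q3}, q3→{q7}, q4→∅, q5→∅, q6→{q7}; now {q0, q2, q3, q7}.
Read 'b': q0→{q0, q2, q3}, q2→{q1, q2, q6}, q3→{q7}, q7→{q4}; now {q0, q1, q2, q3, q4, q6, q7}.

{q0, q1, q2, q3, q4, q6, q7}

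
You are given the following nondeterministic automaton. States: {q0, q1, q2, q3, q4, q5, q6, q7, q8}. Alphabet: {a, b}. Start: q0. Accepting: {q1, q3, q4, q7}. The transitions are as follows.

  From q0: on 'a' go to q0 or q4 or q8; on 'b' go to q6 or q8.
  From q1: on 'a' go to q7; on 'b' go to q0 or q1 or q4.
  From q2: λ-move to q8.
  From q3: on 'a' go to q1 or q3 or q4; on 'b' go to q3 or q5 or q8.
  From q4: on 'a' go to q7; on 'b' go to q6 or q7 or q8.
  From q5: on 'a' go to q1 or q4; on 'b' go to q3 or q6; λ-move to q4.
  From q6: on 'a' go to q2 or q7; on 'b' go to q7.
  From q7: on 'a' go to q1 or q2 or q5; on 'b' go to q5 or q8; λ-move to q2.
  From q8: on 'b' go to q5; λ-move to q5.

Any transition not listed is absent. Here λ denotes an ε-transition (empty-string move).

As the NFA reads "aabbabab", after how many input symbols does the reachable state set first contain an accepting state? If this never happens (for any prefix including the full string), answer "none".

1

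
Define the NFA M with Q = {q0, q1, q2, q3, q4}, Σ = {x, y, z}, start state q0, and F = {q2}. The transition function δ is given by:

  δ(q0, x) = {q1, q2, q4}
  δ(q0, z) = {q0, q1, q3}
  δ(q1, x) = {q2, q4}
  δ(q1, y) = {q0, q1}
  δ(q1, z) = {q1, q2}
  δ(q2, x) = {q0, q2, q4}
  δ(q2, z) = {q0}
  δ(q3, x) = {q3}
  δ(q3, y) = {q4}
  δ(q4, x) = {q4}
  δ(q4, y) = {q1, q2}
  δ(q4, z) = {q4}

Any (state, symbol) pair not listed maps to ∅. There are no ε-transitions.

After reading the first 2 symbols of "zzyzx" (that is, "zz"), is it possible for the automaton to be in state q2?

Yes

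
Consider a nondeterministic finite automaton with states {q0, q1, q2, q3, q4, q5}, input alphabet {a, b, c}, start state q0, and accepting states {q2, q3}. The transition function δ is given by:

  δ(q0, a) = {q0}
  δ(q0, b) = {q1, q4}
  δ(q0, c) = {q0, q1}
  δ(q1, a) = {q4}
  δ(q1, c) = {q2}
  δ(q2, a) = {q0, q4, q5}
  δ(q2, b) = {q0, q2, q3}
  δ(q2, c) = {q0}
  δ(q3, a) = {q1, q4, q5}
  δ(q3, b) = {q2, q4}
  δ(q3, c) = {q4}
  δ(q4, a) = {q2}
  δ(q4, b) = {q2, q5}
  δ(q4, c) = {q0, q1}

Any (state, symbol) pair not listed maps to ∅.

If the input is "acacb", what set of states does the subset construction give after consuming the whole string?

{q1, q4}

Start in {q0}.
Read 'a': {q0} → {q0}.
Read 'c': {q0} → {q0, q1}.
Read 'a': {q0, q1} → {q0, q4}.
Read 'c': {q0, q4} → {q0, q1}.
Read 'b': {q0, q1} → {q1, q4}.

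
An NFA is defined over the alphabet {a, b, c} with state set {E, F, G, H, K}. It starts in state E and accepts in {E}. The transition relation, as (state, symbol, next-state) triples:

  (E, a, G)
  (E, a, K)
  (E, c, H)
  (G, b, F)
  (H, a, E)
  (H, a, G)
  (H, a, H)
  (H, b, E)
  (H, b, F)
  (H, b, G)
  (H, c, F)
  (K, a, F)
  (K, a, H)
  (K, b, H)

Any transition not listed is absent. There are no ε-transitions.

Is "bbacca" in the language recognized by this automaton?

No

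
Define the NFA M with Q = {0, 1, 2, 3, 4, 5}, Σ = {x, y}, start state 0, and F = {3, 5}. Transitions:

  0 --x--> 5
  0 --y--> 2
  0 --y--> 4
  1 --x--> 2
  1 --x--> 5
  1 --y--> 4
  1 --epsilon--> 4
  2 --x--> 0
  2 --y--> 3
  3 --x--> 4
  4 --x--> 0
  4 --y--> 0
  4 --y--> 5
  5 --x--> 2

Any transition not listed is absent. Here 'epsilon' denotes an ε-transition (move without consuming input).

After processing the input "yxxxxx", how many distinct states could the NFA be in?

1

Start in {0}.
Read 'y': {0} → {2, 4}.
Read 'x': {2, 4} → {0}.
Read 'x': {0} → {5}.
Read 'x': {5} → {2}.
Read 'x': {2} → {0}.
Read 'x': {0} → {5}.
That set has 1 state.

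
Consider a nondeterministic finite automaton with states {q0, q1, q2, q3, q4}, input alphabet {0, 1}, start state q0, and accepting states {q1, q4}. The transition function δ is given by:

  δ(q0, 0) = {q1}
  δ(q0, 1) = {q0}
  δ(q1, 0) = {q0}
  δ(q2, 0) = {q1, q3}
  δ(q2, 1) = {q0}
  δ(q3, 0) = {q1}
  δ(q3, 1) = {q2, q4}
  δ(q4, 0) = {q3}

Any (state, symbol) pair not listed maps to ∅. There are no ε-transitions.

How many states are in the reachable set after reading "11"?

1

Start in {q0}.
Read '1': q0→{q0}; now {q0}.
Read '1': q0→{q0}; now {q0}.
That set has 1 state.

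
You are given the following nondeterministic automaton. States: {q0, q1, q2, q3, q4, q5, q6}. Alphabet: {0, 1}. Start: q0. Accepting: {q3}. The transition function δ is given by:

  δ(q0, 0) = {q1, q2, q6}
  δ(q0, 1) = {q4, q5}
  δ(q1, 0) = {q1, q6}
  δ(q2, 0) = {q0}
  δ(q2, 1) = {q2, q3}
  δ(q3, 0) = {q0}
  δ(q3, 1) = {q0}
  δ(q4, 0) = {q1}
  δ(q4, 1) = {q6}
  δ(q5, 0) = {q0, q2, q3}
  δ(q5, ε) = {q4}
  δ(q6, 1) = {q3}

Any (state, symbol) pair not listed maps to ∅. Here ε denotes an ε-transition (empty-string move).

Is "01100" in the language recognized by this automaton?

Start in {q0}.
Read '0': q0→{q1, q2, q6}; now {q1, q2, q6}.
Read '1': q1→∅, q2→{q2, q3}, q6→{q3}; now {q2, q3}.
Read '1': q2→{q2, q3}, q3→{q0}; now {q0, q2, q3}.
Read '0': q0→{q1, q2, q6}, q2→{q0}, q3→{q0}; now {q0, q1, q2, q6}.
Read '0': q0→{q1, q2, q6}, q1→{q1, q6}, q2→{q0}, q6→∅; now {q0, q1, q2, q6}.
The final set {q0, q1, q2, q6} contains no accepting state.

No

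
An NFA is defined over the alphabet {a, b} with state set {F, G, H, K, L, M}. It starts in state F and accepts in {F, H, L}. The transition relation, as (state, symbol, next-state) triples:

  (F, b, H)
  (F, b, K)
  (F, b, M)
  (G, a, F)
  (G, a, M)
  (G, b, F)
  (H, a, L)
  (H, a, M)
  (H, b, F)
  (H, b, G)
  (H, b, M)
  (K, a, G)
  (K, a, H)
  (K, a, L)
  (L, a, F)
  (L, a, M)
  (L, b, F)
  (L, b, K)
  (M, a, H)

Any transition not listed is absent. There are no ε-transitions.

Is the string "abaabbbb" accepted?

Start in {F}.
Read 'a': {F} → ∅.
The set is empty and remains empty for the remaining 7 symbols.
The final set ∅ contains no accepting state.

No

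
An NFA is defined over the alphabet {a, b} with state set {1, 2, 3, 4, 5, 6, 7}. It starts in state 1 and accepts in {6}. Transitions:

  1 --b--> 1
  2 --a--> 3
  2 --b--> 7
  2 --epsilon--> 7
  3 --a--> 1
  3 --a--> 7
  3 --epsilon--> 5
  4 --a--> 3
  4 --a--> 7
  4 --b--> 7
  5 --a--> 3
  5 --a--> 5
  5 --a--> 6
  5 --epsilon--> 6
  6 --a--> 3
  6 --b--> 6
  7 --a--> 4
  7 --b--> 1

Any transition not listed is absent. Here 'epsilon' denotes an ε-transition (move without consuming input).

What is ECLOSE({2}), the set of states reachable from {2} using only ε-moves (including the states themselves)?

Begin with {2}.
ε-move 2 → 7; add 7.

{2, 7}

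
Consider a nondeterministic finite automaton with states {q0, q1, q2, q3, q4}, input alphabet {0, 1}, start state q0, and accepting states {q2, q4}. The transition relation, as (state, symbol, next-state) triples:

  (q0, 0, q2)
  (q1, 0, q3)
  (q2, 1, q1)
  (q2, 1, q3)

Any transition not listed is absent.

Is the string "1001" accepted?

Start in {q0}.
Read '1': {q0} → ∅.
The set is empty and remains empty for the remaining 3 symbols.
The final set ∅ contains no accepting state.

No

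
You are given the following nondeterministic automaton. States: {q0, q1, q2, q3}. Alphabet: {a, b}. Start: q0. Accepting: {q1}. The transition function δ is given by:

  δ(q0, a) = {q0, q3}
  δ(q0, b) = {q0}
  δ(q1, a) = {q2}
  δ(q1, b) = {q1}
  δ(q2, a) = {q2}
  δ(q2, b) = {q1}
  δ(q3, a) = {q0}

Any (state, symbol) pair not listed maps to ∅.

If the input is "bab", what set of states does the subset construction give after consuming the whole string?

Start in {q0}.
Read 'b': q0→{q0}; now {q0}.
Read 'a': q0→{q0, q3}; now {q0, q3}.
Read 'b': q0→{q0}, q3→∅; now {q0}.

{q0}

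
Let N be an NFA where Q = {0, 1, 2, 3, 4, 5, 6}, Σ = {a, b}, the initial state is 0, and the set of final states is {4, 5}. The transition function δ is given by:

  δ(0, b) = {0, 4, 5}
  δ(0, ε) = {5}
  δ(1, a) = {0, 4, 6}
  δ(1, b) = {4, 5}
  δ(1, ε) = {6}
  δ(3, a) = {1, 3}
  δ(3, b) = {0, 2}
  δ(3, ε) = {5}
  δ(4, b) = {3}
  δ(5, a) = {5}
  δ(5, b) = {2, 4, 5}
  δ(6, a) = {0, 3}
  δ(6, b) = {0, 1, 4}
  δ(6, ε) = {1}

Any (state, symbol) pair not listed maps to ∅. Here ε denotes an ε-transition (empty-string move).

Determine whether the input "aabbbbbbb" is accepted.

Start: ε-closure({0}) = {0, 5}.
Read 'a': 0→∅, 5→{5}; now {5}.
Read 'a': 5→{5}; now {5}.
Read 'b': 5→{2, 4, 5}; now {2, 4, 5}.
Read 'b': 2→∅, 4→{3}, 5→{2, 4, 5}; now {2, 3, 4, 5}.
Read 'b': 2→∅, 3→{0, 2}, 4→{3}, 5→{2, 4, 5}; now {0, 2, 3, 4, 5}.
Read 'b': 0→{0, 4, 5}, 2→∅, 3→{0, 2}, 4→{3}, 5→{2, 4, 5}; now {0, 2, 3, 4, 5}.
Read 'b': 0→{0, 4, 5}, 2→∅, 3→{0, 2}, 4→{3}, 5→{2, 4, 5}; now {0, 2, 3, 4, 5}.
Read 'b': 0→{0, 4, 5}, 2→∅, 3→{0, 2}, 4→{3}, 5→{2, 4, 5}; now {0, 2, 3, 4, 5}.
Read 'b': 0→{0, 4, 5}, 2→∅, 3→{0, 2}, 4→{3}, 5→{2, 4, 5}; now {0, 2, 3, 4, 5}.
The final set {0, 2, 3, 4, 5} contains the accepting states 4, 5.

Yes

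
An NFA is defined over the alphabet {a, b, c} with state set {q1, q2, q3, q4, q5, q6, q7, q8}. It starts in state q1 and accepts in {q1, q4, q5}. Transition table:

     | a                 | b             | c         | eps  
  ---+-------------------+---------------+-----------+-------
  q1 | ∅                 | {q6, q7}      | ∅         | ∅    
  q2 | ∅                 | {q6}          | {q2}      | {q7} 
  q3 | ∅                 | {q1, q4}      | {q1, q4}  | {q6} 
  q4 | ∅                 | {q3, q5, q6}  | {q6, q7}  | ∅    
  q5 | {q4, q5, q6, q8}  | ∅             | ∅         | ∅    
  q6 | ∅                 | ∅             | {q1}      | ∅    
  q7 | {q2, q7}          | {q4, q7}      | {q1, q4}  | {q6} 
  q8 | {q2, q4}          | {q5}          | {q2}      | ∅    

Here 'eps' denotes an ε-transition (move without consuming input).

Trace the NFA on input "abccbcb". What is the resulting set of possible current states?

∅

Start in {q1}.
Read 'a': q1→∅; now ∅.
The set is empty and remains empty for the remaining 6 symbols.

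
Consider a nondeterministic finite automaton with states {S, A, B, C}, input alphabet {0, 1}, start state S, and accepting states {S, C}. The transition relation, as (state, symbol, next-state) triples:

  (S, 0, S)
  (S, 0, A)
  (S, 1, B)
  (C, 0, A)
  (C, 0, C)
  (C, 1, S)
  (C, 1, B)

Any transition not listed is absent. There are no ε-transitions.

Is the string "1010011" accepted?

Start in {S}.
Read '1': {S} → {B}.
Read '0': {B} → ∅.
The set is empty and remains empty for the remaining 5 symbols.
The final set ∅ contains no accepting state.

No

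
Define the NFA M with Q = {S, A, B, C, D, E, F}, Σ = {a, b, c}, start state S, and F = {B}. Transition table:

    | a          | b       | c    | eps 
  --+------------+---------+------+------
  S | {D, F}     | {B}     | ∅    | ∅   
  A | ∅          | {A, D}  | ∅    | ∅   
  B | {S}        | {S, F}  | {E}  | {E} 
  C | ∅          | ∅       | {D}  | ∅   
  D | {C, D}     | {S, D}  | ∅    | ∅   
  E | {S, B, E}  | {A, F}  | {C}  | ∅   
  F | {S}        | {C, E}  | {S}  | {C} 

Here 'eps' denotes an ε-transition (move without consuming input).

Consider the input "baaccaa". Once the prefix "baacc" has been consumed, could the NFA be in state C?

Start in {S}.
Read 'b': {S} → {B, E}.
Read 'a': {B, E} → {S, B, E}.
Read 'a': {S, B, E} → {S, B, C, D, E, F}.
Read 'c': {S, B, C, D, E, F} → {S, C, D, E}.
Read 'c': {S, C, D, E} → {C, D}.
State C is in {C, D}.

Yes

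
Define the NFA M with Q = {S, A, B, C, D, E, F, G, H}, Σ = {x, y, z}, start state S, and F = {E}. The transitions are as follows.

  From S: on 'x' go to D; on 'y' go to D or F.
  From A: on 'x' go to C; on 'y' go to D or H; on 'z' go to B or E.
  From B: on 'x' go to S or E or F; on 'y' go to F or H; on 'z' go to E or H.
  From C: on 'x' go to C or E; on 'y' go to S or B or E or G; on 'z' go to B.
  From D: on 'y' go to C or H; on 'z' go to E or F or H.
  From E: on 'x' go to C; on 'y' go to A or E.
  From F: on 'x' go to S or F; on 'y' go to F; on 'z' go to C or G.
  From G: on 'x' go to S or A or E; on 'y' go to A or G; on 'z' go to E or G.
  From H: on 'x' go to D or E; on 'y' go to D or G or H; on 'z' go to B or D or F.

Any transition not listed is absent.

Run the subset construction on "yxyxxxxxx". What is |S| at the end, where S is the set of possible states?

3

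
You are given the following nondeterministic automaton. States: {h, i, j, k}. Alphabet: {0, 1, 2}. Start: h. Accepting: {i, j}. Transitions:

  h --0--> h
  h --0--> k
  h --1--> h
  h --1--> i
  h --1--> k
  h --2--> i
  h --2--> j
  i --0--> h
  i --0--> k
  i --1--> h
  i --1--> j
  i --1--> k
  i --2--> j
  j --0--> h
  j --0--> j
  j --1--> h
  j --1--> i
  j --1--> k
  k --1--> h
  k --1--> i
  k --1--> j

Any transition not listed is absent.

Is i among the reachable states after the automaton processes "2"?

Start in {h}.
Read '2': {h} → {i, j}.
State i is in {i, j}.

Yes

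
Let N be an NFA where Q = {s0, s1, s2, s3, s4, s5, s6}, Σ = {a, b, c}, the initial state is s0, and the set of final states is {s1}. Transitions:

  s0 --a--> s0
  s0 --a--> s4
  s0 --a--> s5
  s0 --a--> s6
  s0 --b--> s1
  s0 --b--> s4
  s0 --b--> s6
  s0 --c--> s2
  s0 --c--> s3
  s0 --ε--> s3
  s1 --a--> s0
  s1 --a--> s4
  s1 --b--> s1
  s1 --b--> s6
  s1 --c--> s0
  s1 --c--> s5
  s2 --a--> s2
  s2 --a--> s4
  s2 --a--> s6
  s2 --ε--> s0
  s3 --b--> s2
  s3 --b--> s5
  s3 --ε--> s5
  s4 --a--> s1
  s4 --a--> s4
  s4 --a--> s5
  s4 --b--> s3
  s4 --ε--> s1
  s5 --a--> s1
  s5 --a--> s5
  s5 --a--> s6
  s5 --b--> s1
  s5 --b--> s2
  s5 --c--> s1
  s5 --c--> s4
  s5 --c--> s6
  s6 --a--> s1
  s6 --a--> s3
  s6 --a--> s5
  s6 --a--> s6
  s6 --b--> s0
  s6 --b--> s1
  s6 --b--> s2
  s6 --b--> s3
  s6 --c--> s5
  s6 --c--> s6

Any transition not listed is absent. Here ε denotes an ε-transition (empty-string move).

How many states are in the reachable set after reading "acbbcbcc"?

Start: ε-closure({s0}) = {s0, s3, s5}.
Read 'a': s0→{s0, s4, s5, s6}, s3→∅, s5→{s1, s5, s6}; union {s0, s1, s4, s5, s6}; ε-closure = {s0, s1, s3, s4, s5, s6}.
Read 'c': s0→{s2, s3}, s1→{s0, s5}, s3→∅, s4→∅, s5→{s1, s4, s6}, s6→{s5, s6}; now {s0, s1, s2, s3, s4, s5, s6}.
Read 'b': s0→{s1, s4, s6}, s1→{s1, s6}, s2→∅, s3→{s2, s5}, s4→{s3}, s5→{s1, s2}, s6→{s0, s1, s2, s3}; now {s0, s1, s2, s3, s4, s5, s6}.
Read 'b': s0→{s1, s4, s6}, s1→{s1, s6}, s2→∅, s3→{s2, s5}, s4→{s3}, s5→{s1, s2}, s6→{s0, s1, s2, s3}; now {s0, s1, s2, s3, s4, s5, s6}.
Read 'c': s0→{s2, s3}, s1→{s0, s5}, s2→∅, s3→∅, s4→∅, s5→{s1, s4, s6}, s6→{s5, s6}; now {s0, s1, s2, s3, s4, s5, s6}.
Read 'b': s0→{s1, s4, s6}, s1→{s1, s6}, s2→∅, s3→{s2, s5}, s4→{s3}, s5→{s1, s2}, s6→{s0, s1, s2, s3}; now {s0, s1, s2, s3, s4, s5, s6}.
Read 'c': s0→{s2, s3}, s1→{s0, s5}, s2→∅, s3→∅, s4→∅, s5→{s1, s4, s6}, s6→{s5, s6}; now {s0, s1, s2, s3, s4, s5, s6}.
Read 'c': s0→{s2, s3}, s1→{s0, s5}, s2→∅, s3→∅, s4→∅, s5→{s1, s4, s6}, s6→{s5, s6}; now {s0, s1, s2, s3, s4, s5, s6}.
That set has 7 states.

7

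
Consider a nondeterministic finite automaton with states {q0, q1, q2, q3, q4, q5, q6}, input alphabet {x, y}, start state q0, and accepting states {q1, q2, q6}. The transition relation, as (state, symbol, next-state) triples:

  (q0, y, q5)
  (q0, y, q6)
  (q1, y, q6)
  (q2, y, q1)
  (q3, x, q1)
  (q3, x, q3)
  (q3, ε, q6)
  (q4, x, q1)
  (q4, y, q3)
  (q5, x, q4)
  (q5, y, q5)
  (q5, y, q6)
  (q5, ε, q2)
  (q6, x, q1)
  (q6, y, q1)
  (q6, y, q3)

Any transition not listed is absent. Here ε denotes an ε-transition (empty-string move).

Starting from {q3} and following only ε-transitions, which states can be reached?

{q3, q6}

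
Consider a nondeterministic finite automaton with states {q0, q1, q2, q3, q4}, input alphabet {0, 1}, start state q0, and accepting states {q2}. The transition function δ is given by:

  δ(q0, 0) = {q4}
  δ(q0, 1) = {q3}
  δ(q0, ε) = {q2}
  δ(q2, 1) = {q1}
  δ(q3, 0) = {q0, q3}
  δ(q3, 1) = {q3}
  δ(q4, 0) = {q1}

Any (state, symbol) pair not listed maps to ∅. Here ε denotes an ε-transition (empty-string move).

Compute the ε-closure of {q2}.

{q2}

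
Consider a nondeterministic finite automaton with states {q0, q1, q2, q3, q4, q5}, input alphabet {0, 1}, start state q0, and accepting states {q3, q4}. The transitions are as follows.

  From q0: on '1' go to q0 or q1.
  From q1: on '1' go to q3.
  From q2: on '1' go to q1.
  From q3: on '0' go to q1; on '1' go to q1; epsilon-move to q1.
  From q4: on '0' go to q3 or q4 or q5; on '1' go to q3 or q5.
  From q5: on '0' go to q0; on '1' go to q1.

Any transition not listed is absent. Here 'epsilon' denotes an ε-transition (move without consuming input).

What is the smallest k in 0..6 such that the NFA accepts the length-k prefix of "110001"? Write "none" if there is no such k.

2

Start in {q0}.
Read '1': {q0} → {q0, q1}.
Read '1': {q0, q1} → {q0, q1, q3}.
None of the earlier sets intersect F, but {q0, q1, q3} does.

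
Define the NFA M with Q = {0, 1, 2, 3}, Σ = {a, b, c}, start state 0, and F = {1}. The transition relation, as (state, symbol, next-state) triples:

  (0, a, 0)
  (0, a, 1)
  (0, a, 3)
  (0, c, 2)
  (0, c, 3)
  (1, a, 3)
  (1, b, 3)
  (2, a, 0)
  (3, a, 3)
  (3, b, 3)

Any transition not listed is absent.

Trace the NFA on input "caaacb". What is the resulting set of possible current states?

Start in {0}.
Read 'c': 0→{2, 3}; now {2, 3}.
Read 'a': 2→{0}, 3→{3}; now {0, 3}.
Read 'a': 0→{0, 1, 3}, 3→{3}; now {0, 1, 3}.
Read 'a': 0→{0, 1, 3}, 1→{3}, 3→{3}; now {0, 1, 3}.
Read 'c': 0→{2, 3}, 1→∅, 3→∅; now {2, 3}.
Read 'b': 2→∅, 3→{3}; now {3}.

{3}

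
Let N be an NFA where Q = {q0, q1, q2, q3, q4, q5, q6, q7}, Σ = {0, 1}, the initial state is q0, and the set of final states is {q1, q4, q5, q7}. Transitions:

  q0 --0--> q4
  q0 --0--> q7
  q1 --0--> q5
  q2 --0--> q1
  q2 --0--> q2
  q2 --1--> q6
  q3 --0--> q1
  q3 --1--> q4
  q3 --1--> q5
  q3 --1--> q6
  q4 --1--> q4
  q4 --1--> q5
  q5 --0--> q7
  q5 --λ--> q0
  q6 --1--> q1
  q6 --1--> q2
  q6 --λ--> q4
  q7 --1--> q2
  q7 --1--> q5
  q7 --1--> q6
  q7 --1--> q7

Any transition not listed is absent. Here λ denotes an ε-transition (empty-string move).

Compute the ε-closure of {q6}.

{q4, q6}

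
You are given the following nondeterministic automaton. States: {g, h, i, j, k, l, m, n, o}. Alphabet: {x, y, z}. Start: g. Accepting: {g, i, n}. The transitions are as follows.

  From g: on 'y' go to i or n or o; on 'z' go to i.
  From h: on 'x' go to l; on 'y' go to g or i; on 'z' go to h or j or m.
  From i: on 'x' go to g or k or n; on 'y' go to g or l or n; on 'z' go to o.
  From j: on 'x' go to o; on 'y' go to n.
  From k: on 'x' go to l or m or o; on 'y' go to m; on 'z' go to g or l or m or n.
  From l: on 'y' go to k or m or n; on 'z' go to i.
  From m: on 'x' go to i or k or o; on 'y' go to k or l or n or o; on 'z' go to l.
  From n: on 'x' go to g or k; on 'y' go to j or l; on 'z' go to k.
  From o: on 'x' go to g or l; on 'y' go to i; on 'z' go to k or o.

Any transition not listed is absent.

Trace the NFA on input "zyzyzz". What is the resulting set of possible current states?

{g, i, l, m, n, o}

Start in {g}.
Read 'z': {g} → {i}.
Read 'y': {i} → {g, l, n}.
Read 'z': {g, l, n} → {i, k}.
Read 'y': {i, k} → {g, l, m, n}.
Read 'z': {g, l, m, n} → {i, k, l}.
Read 'z': {i, k, l} → {g, i, l, m, n, o}.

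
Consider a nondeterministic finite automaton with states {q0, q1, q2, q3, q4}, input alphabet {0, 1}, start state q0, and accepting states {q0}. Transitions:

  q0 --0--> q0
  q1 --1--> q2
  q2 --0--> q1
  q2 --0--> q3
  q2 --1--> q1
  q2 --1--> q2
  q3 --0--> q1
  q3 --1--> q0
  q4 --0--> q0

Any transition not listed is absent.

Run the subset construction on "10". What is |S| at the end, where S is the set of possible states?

Start in {q0}.
Read '1': {q0} → ∅.
The set is empty and remains empty for the remaining 1 symbol.
That set has 0 states.

0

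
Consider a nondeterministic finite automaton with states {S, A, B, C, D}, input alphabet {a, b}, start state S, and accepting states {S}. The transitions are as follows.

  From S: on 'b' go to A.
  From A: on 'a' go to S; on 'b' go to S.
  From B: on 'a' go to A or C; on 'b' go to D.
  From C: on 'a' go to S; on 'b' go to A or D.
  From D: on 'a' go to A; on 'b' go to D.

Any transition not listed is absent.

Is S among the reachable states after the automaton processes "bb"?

Yes

Start in {S}.
Read 'b': {S} → {A}.
Read 'b': {A} → {S}.
State S is in {S}.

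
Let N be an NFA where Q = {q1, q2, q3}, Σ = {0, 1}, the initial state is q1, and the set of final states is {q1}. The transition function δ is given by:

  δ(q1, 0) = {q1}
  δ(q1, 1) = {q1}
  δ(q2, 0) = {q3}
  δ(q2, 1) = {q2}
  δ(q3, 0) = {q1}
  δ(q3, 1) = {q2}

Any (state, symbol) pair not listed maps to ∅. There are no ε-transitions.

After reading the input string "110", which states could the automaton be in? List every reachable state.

Start in {q1}.
Read '1': q1→{q1}; now {q1}.
Read '1': q1→{q1}; now {q1}.
Read '0': q1→{q1}; now {q1}.

{q1}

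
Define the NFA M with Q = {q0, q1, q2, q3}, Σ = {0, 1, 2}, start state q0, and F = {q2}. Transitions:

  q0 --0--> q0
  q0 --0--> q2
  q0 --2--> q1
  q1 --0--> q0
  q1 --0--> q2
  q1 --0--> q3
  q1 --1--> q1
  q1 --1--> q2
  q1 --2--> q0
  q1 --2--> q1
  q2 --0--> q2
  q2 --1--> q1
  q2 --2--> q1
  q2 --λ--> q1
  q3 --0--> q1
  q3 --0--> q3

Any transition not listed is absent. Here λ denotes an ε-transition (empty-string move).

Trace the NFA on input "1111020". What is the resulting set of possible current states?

Start in {q0}.
Read '1': q0→∅; now ∅.
The set is empty and remains empty for the remaining 6 symbols.

∅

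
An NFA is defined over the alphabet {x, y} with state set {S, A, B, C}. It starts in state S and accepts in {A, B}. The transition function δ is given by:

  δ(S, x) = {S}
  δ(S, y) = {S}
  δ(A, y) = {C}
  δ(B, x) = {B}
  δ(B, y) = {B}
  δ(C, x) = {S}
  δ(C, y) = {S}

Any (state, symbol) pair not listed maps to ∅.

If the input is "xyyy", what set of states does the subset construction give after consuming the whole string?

{S}

Start in {S}.
Read 'x': S→{S}; now {S}.
Read 'y': S→{S}; now {S}.
Read 'y': S→{S}; now {S}.
Read 'y': S→{S}; now {S}.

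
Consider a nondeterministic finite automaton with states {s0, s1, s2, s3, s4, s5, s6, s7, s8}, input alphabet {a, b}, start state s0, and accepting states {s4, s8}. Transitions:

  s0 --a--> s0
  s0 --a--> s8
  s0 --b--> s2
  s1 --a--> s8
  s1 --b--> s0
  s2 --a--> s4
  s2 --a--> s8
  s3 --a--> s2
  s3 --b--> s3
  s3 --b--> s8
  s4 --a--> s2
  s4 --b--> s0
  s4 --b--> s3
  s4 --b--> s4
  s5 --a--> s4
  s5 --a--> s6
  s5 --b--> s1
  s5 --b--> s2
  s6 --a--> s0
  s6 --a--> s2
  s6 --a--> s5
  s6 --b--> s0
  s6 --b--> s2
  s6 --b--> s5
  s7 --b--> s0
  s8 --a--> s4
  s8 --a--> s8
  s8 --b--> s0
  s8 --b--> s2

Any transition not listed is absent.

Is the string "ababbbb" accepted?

Start in {s0}.
Read 'a': s0→{s0, s8}; now {s0, s8}.
Read 'b': s0→{s2}, s8→{s0, s2}; now {s0, s2}.
Read 'a': s0→{s0, s8}, s2→{s4, s8}; now {s0, s4, s8}.
Read 'b': s0→{s2}, s4→{s0, s3, s4}, s8→{s0, s2}; now {s0, s2, s3, s4}.
Read 'b': s0→{s2}, s2→∅, s3→{s3, s8}, s4→{s0, s3, s4}; now {s0, s2, s3, s4, s8}.
Read 'b': s0→{s2}, s2→∅, s3→{s3, s8}, s4→{s0, s3, s4}, s8→{s0, s2}; now {s0, s2, s3, s4, s8}.
Read 'b': s0→{s2}, s2→∅, s3→{s3, s8}, s4→{s0, s3, s4}, s8→{s0, s2}; now {s0, s2, s3, s4, s8}.
The final set {s0, s2, s3, s4, s8} contains the accepting states s4, s8.

Yes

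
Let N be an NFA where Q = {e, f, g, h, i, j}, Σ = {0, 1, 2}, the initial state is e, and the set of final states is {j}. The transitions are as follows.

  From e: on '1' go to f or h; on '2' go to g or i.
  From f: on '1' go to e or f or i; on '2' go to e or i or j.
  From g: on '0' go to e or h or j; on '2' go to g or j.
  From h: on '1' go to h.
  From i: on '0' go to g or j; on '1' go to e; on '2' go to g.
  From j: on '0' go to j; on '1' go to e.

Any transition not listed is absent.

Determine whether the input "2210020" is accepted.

No

Start in {e}.
Read '2': {e} → {g, i}.
Read '2': {g, i} → {g, j}.
Read '1': {g, j} → {e}.
Read '0': {e} → ∅.
The set is empty and remains empty for the remaining 3 symbols.
The final set ∅ contains no accepting state.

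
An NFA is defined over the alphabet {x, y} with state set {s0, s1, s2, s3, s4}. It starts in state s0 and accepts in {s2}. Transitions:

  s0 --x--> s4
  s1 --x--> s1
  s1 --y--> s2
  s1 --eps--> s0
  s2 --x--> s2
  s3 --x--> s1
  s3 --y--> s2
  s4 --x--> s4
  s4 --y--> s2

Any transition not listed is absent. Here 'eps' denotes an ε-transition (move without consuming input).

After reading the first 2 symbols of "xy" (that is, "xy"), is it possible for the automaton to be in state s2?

Start in {s0}.
Read 'x': s0→{s4}; now {s4}.
Read 'y': s4→{s2}; now {s2}.
State s2 is in {s2}.

Yes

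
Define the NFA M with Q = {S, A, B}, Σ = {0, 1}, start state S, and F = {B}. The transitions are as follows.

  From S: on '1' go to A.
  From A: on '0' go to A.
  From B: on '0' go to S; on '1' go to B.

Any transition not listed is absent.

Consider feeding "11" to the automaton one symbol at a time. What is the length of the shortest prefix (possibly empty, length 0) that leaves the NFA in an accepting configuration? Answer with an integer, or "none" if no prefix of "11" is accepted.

Start in {S}.
Read '1': S→{A}; now {A}.
Read '1': A→∅; now ∅.
No reachable set along the way intersects F.

none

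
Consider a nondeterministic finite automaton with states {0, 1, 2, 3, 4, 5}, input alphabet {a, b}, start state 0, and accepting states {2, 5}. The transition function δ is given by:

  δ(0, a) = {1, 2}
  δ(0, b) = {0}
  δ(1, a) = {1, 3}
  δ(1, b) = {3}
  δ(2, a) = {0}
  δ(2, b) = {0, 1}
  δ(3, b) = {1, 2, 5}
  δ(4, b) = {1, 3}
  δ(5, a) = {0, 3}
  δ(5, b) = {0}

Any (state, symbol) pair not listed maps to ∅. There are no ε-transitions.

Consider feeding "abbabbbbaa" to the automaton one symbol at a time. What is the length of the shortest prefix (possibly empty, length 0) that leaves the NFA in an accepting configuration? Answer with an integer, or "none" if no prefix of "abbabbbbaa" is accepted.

Start in {0}.
Read 'a': 0→{1, 2}; now {1, 2}.
None of the earlier sets intersect F, but {1, 2} does.

1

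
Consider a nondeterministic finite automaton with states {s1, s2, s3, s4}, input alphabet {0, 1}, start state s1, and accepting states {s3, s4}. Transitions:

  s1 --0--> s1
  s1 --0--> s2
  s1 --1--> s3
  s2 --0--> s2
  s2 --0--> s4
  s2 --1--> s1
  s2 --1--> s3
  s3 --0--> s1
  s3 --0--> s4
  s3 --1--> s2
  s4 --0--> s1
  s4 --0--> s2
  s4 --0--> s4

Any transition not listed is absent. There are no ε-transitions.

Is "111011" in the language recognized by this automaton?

Yes

Start in {s1}.
Read '1': s1→{s3}; now {s3}.
Read '1': s3→{s2}; now {s2}.
Read '1': s2→{s1, s3}; now {s1, s3}.
Read '0': s1→{s1, s2}, s3→{s1, s4}; now {s1, s2, s4}.
Read '1': s1→{s3}, s2→{s1, s3}, s4→∅; now {s1, s3}.
Read '1': s1→{s3}, s3→{s2}; now {s2, s3}.
The final set {s2, s3} contains the accepting state s3.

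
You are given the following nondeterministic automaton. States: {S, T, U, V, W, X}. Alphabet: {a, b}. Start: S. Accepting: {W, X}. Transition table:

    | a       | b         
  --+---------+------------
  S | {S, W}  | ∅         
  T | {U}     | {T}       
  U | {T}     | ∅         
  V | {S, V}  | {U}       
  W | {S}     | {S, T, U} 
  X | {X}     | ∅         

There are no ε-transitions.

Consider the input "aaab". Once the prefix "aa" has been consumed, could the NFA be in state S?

Start in {S}.
Read 'a': S→{S, W}; now {S, W}.
Read 'a': S→{S, W}, W→{S}; now {S, W}.
State S is in {S, W}.

Yes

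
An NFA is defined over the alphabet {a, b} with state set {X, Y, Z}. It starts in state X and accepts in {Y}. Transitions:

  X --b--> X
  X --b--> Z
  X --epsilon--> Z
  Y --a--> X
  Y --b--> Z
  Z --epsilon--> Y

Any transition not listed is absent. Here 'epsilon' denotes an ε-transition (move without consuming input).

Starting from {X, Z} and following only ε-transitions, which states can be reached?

Begin with {X, Z}.
ε-move Z → Y; add Y.

{X, Y, Z}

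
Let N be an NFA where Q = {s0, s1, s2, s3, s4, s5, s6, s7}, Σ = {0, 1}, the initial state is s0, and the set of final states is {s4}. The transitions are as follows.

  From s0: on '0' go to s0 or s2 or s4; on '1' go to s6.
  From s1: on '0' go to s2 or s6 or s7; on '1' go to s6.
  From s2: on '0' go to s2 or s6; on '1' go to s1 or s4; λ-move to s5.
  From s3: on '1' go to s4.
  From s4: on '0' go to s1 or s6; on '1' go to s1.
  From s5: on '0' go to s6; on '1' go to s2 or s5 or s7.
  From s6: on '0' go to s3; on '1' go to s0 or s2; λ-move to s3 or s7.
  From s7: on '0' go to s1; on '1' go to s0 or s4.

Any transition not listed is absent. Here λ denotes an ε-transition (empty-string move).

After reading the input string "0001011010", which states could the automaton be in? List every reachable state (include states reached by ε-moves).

Start in {s0}.
Read '0': s0→{s0, s2, s4}; union {s0, s2, s4}; ε-closure = {s0, s2, s4, s5}.
Read '0': s0→{s0, s2, s4}, s2→{s2, s6}, s4→{s1, s6}, s5→{s6}; union {s0, s1, s2, s4, s6}; ε-closure = {s0, s1, s2, s3, s4, s5, s6, s7}.
Read '0': s0→{s0, s2, s4}, s1→{s2, s6, s7}, s2→{s2, s6}, s3→∅, s4→{s1, s6}, s5→{s6}, s6→{s3}, s7→{s1}; union {s0, s1, s2, s3, s4, s6, s7}; ε-closure = {s0, s1, s2, s3, s4, s5, s6, s7}.
Read '1': s0→{s6}, s1→{s6}, s2→{s1, s4}, s3→{s4}, s4→{s1}, s5→{s2, s5, s7}, s6→{s0, s2}, s7→{s0, s4}; union {s0, s1, s2, s4, s5, s6, s7}; ε-closure = {s0, s1, s2, s3, s4, s5, s6, s7}.
Read '0': s0→{s0, s2, s4}, s1→{s2, s6, s7}, s2→{s2, s6}, s3→∅, s4→{s1, s6}, s5→{s6}, s6→{s3}, s7→{s1}; union {s0, s1, s2, s3, s4, s6, s7}; ε-closure = {s0, s1, s2, s3, s4, s5, s6, s7}.
Read '1': s0→{s6}, s1→{s6}, s2→{s1, s4}, s3→{s4}, s4→{s1}, s5→{s2, s5, s7}, s6→{s0, s2}, s7→{s0, s4}; union {s0, s1, s2, s4, s5, s6, s7}; ε-closure = {s0, s1, s2, s3, s4, s5, s6, s7}.
Read '1': s0→{s6}, s1→{s6}, s2→{s1, s4}, s3→{s4}, s4→{s1}, s5→{s2, s5, s7}, s6→{s0, s2}, s7→{s0, s4}; union {s0, s1, s2, s4, s5, s6, s7}; ε-closure = {s0, s1, s2, s3, s4, s5, s6, s7}.
Read '0': s0→{s0, s2, s4}, s1→{s2, s6, s7}, s2→{s2, s6}, s3→∅, s4→{s1, s6}, s5→{s6}, s6→{s3}, s7→{s1}; union {s0, s1, s2, s3, s4, s6, s7}; ε-closure = {s0, s1, s2, s3, s4, s5, s6, s7}.
Read '1': s0→{s6}, s1→{s6}, s2→{s1, s4}, s3→{s4}, s4→{s1}, s5→{s2, s5, s7}, s6→{s0, s2}, s7→{s0, s4}; union {s0, s1, s2, s4, s5, s6, s7}; ε-closure = {s0, s1, s2, s3, s4, s5, s6, s7}.
Read '0': s0→{s0, s2, s4}, s1→{s2, s6, s7}, s2→{s2, s6}, s3→∅, s4→{s1, s6}, s5→{s6}, s6→{s3}, s7→{s1}; union {s0, s1, s2, s3, s4, s6, s7}; ε-closure = {s0, s1, s2, s3, s4, s5, s6, s7}.

{s0, s1, s2, s3, s4, s5, s6, s7}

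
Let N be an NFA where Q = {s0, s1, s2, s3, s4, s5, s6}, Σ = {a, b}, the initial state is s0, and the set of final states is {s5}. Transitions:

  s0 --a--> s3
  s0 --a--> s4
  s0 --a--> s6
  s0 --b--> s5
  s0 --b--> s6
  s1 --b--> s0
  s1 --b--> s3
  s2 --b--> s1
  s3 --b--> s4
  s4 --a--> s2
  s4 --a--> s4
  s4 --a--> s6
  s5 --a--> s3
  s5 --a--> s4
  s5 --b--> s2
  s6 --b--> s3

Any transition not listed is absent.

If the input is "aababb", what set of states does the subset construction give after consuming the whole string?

Start in {s0}.
Read 'a': s0→{s3, s4, s6}; now {s3, s4, s6}.
Read 'a': s3→∅, s4→{s2, s4, s6}, s6→∅; now {s2, s4, s6}.
Read 'b': s2→{s1}, s4→∅, s6→{s3}; now {s1, s3}.
Read 'a': s1→∅, s3→∅; now ∅.
The set is empty and remains empty for the remaining 2 symbols.

∅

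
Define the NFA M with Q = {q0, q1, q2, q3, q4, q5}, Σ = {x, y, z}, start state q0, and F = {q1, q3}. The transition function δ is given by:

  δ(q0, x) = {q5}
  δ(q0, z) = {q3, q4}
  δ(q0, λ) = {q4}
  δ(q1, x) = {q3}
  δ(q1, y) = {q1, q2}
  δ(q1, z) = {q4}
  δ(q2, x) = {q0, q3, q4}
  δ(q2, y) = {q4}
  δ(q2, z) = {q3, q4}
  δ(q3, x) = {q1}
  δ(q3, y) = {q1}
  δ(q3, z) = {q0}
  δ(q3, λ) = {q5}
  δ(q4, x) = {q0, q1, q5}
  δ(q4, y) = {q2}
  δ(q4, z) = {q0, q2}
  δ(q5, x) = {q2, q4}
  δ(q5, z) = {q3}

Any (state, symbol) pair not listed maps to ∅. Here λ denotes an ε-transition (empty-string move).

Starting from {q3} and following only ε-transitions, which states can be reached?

{q3, q5}

Begin with {q3}.
ε-move q3 → q5; add q5.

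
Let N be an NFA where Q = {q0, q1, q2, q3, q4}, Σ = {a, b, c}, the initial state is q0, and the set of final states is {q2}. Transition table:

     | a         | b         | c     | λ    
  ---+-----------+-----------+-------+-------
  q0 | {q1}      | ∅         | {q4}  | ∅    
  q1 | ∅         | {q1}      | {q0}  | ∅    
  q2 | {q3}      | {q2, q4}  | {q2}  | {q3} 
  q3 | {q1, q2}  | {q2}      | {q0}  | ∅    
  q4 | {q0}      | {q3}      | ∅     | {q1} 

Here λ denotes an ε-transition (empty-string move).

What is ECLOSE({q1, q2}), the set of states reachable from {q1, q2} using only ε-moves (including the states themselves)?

{q1, q2, q3}

Begin with {q1, q2}.
ε-move q2 → q3; add q3.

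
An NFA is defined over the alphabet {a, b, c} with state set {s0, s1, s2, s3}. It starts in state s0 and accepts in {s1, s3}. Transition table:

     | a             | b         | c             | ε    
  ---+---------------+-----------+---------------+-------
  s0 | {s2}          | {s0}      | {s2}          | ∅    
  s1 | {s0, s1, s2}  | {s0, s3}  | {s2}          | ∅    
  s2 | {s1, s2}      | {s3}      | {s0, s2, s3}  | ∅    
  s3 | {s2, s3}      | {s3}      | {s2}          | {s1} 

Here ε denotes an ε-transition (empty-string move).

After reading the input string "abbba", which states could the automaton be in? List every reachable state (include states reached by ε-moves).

{s0, s1, s2, s3}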